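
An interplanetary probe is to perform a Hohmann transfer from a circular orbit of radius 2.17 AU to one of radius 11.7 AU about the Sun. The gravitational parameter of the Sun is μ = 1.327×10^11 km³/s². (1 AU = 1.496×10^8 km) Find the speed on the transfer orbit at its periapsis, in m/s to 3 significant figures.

v = 26300 m/s

In km: r₁ = 2.17 × 1.496×10^8 = 3.24632×10^8 km; r₂ = 11.7 × 1.496×10^8 = 1.75032×10^9 km.
The Hohmann ellipse has a_t = (r₁ + r₂)/2 = 1.037476×10^9 km.
At periapsis, r = 3.24632×10^8 km.
Vis-viva: v = √[μ(2/r − 1/a_t)] = √[1.327×10^11 × (2/3.24632×10^8 − 1/1.037476×10^9)] = 26.26 km/s.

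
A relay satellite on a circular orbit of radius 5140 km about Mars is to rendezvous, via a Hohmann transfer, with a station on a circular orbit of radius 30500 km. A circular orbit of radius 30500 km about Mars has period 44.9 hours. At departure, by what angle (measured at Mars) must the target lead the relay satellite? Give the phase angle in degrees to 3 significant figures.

From Kepler's third law T² = 4π²r³/μ at r = 30500 km, T = 44.9 hours = 44.9 × 3600 s = 1.6164×10^5 s: μ = 4π²r³/T² = 42870.8 km³/s².
Transfer-ellipse semi-major axis a_t = (r₁ + r₂)/2 = (5140 + 30500)/2 = 17820 km.
The half-period of the transfer ellipse is t = π√(a_t³/μ) = 36090 s.
Target angular speed ω₂ = √(μ/r₂³) = 3.887×10^-5 rad/s.
Angle swept by the target during transfer: ω₂·t = 1.403 rad = 80.39°.
Arrival is 180° from departure on the ellipse, so φ = 180° − 80.39° = 99.6°.

φ = 99.6°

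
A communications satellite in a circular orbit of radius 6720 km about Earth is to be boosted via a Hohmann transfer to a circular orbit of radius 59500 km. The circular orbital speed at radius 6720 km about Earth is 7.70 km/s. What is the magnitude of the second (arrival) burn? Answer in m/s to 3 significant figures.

From the circular-orbit relation v² = μ/r at r = 6720 km: μ = v²r = (7.70)² × 6720 = 3.98429×10^5 km³/s².
Semi-major axis of the transfer orbit: a_t = (6720 + 59500)/2 = 33110 km.
On the circular orbit at r = 59500 km, v_c = √(μ/r) = 2.588 km/s.
Transfer-orbit speed at the same r (vis-viva, a = a_t): v_t = √[μ(2/r − 1/a_t)] = 1.166 km/s.
Δv₂ = |v_t − v_c| = |1.166 − 2.588| = 1.422 km/s.

Δv₂ = 1420 m/s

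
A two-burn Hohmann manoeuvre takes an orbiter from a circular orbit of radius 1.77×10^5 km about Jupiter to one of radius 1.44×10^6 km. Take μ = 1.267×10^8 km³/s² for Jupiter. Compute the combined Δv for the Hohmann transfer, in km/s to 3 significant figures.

Δv = 13.9 km/s

Semi-major axis of the transfer orbit: a_t = (1.770×10^5 + 1.440×10^6)/2 = 8.085×10^5 km.
Circular speed at r₁: v₁ = √(μ/r₁) = √(1.267×10^8/1.770×10^5) = 26.755 km/s.
On the transfer ellipse at r₁, v² = μ(2/r − 1/a) gives v_p = √[μ(2/r₁ − 1/a_t)] = 35.706 km/s.
First burn Δv₁ = |v_p − v₁| = 8.951 km/s.
Circular speed at r₂: v₂ = √(μ/r₂) = 9.380 km/s.
Transfer-orbit speed at r₂: v_a = √[μ(2/r₂ − 1/a_t)] = 4.389 km/s.
Second burn Δv₂ = |v₂ − v_a| = 4.991 km/s.
Total Δv = Δv₁ + Δv₂ = 13.94 km/s.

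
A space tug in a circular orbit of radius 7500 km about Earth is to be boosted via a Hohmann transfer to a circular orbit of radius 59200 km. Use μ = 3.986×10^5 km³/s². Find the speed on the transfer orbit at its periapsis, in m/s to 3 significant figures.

v = 9710 m/s

The Hohmann ellipse has a_t = (r₁ + r₂)/2 = 33350 km.
At periapsis, r = 7500 km.
Applying v² = μ(2/r − 1/a_t): v = 9.713 km/s.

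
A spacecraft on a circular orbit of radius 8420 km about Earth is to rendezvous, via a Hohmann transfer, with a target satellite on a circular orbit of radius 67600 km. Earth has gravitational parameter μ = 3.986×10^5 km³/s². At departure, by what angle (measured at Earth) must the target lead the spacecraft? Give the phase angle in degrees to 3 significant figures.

Transfer-ellipse semi-major axis a_t = (r₁ + r₂)/2 = (8420 + 67600)/2 = 38010 km.
Transfer time t = π√(a_t³/μ) = 36875 s.
The target's mean motion on its circular orbit is ω₂ = √(μ/r₂³) = 3.5921×10^-5 rad/s.
Angle swept by the target during transfer: ω₂·t = 1.3246 rad = 75.89°.
The spacecraft traverses 180° on the transfer ellipse, so the target must lead by 180° − 75.89° = 104°.

φ = 104°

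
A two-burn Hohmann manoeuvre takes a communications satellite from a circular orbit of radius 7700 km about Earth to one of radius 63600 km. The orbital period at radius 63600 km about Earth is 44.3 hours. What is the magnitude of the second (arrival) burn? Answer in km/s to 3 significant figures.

Δv₂ = 1.34 km/s

From Kepler's third law T² = 4π²r³/μ at r = 63600 km, T = 44.3 hours = 44.3 × 3600 s = 1.5948×10^5 s: μ = 4π²r³/T² = 3.99318×10^5 km³/s².
Transfer-ellipse semi-major axis a_t = (r₁ + r₂)/2 = (7700 + 63600)/2 = 35650 km.
On the circular orbit at r = 63600 km, v_c = √(μ/r) = 2.506 km/s.
Transfer-orbit speed at the same r (vis-viva, a = a_t): v_t = √[μ(2/r − 1/a_t)] = 1.165 km/s.
Δv₂ = |v_t − v_c| = |1.165 − 2.506| = 1.341 km/s.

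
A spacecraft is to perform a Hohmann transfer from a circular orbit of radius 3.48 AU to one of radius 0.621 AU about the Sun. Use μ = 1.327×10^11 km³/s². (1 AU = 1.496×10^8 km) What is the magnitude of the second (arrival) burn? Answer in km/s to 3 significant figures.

Δv₂ = 11.4 km/s

In km: r₁ = 3.48 × 1.496×10^8 = 5.20608×10^8 km; r₂ = 0.621 × 1.496×10^8 = 9.29016×10^7 km.
Transfer-ellipse semi-major axis a_t = (r₁ + r₂)/2 = (5.20608×10^8 + 9.29016×10^7)/2 = 3.067548×10^8 km.
On the circular orbit at r = 9.29016×10^7 km, v_c = √(μ/r) = 37.794 km/s.
Transfer-orbit speed at the same r (vis-viva, a = a_t): v_t = √[μ(2/r − 1/a_t)] = 49.236 km/s.
Δv₂ = |v_t − v_c| = |49.236 − 37.794| = 11.44 km/s.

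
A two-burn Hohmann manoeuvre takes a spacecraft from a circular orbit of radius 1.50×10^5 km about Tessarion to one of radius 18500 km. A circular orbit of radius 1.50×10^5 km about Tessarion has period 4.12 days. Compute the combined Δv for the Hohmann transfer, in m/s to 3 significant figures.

From Kepler's third law T² = 4π²r³/μ at r = 1.50×10^5 km, T = 4.12 days = 4.12 × 86400 s = 3.55968×10^5 s: μ = 4π²r³/T² = 1.05151×10^6 km³/s².
The Hohmann ellipse has a_t = (r₁ + r₂)/2 = 84250 km.
At r₁ the circular-orbit speed is v₁ = √(μ/r₁) = 2.648 km/s.
On the transfer ellipse at r₁, vis-viva equation gives v_a = √[μ(2/r₁ − 1/a_t)] = 1.241 km/s.
First burn Δv₁ = |v_a − v₁| = 1.407 km/s.
Circular speed at r₂: v₂ = √(μ/r₂) = 7.53911 km/s.
Transfer-orbit speed at r₂: v_p = √[μ(2/r₂ − 1/a_t)] = 10.0596 km/s.
Second burn Δv₂ = |v₂ − v_p| = 2.520 km/s.
Δv = Δv₁ + Δv₂ = 1.407 + 2.520 = 3.927 km/s.

Δv = 3930 m/s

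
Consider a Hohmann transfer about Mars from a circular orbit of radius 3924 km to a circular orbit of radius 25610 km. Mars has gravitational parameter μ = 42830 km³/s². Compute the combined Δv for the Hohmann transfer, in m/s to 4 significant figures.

Semi-major axis of the transfer orbit: a_t = (3924 + 25610)/2 = 14767 km.
At r₁ the circular-orbit speed is v₁ = √(μ/r₁) = 3.304 km/s.
Transfer-orbit speed at r₁ (v² = μ(2/r − 1/a)): v_p = √[μ(2/r₁ − 1/a_t)] = 4.351 km/s.
First burn Δv₁ = |v_p − v₁| = 1.047 km/s.
At r₂, v₂ = √(μ/r₂) = 1.2932 km/s.
Transfer-orbit speed at r₂: v_a = √[μ(2/r₂ − 1/a_t)] = 0.66663 km/s.
Second burn Δv₂ = |v₂ − v_a| = 0.6266 km/s.
Total Δv = Δv₁ + Δv₂ = 1.674 km/s.

Δv = 1674 m/s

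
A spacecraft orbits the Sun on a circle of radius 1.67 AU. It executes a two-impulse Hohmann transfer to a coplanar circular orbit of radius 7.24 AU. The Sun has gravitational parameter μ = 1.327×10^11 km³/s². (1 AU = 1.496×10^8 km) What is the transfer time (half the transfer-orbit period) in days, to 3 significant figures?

t = 1720 days

In km: r₁ = 1.67 × 1.496×10^8 = 2.49832×10^8 km; r₂ = 7.24 × 1.496×10^8 = 1.083104×10^9 km.
Semi-major axis of the transfer orbit: a_t = (2.49832×10^8 + 1.083104×10^9)/2 = 6.66468×10^8 km.
Transfer time t = π√(a_t³/μ) = π√((6.66468×10^8)³ / 1.327×10^11) = 1.484×10^8 s.
Converting: 1.484×10^8 s ÷ 86400 s/day = 1720 days.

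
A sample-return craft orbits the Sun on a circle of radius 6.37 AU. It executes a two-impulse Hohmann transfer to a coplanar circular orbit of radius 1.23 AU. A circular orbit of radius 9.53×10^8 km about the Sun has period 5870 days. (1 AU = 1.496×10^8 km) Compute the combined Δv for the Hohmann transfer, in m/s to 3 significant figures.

From Kepler's third law T² = 4π²r³/μ at r = 9.53×10^8 km, T = 5870 days = 5870 × 86400 s = 5.07168×10^8 s: μ = 4π²r³/T² = 1.32842×10^11 km³/s².
In km: r₁ = 6.37 × 1.496×10^8 = 9.52952×10^8 km; r₂ = 1.23 × 1.496×10^8 = 1.84008×10^8 km.
The Hohmann ellipse has a_t = (r₁ + r₂)/2 = 5.6848×10^8 km.
Circular speed at r₁: v₁ = √(μ/r₁) = √(1.32842×10^11/9.52952×10^8) = 11.807 km/s.
On the transfer ellipse at r₁, vis-viva equation gives v_a = √[μ(2/r₁ − 1/a_t)] = 6.7173 km/s.
First burn Δv₁ = |v_a − v₁| = 5.090 km/s.
Circular speed at r₂: v₂ = √(μ/r₂) = 26.869 km/s.
Transfer-orbit speed at r₂: v_p = √[μ(2/r₂ − 1/a_t)] = 34.788 km/s.
Second burn Δv₂ = |v₂ − v_p| = 7.919 km/s.
Total Δv = Δv₁ + Δv₂ = 13.01 km/s.

Δv = 13000 m/s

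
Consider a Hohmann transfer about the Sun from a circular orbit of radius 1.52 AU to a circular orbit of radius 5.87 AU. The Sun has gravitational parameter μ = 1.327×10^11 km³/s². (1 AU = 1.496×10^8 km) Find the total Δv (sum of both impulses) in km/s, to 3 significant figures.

Δv = 10.7 km/s

In km: r₁ = 1.52 × 1.496×10^8 = 2.27392×10^8 km; r₂ = 5.87 × 1.496×10^8 = 8.78152×10^8 km.
Transfer-ellipse semi-major axis a_t = (r₁ + r₂)/2 = (2.27392×10^8 + 8.78152×10^8)/2 = 5.52772×10^8 km.
At r₁ the circular-orbit speed is v₁ = √(μ/r₁) = 24.157 km/s.
On the transfer ellipse at r₁, vis-viva equation gives v_p = √[μ(2/r₁ − 1/a_t)] = 30.448 km/s.
First burn Δv₁ = |v_p − v₁| = 6.291 km/s.
At r₂, v₂ = √(μ/r₂) = 12.2928 km/s.
Transfer-orbit speed at r₂: v_a = √[μ(2/r₂ − 1/a_t)] = 7.88434 km/s.
Second burn Δv₂ = |v₂ − v_a| = 4.408 km/s.
Total Δv = Δv₁ + Δv₂ = 10.70 km/s.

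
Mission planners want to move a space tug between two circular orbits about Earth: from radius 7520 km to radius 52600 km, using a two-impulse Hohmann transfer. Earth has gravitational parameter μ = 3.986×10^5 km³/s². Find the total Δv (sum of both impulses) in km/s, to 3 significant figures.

Δv = 3.73 km/s

Semi-major axis of the transfer orbit: a_t = (7520 + 52600)/2 = 30060 km.
At r₁ the circular-orbit speed is v₁ = √(μ/r₁) = 7.2805 km/s.
On the transfer ellipse at r₁, vis-viva gives v_p = √[μ(2/r₁ − 1/a_t)] = 9.6307 km/s.
First burn Δv₁ = |v_p − v₁| = 2.350 km/s.
At r₂, v₂ = √(μ/r₂) = 2.753 km/s.
Transfer-orbit speed at r₂: v_a = √[μ(2/r₂ − 1/a_t)] = 1.377 km/s.
Second burn Δv₂ = |v₂ − v_a| = 1.376 km/s.
Δv = Δv₁ + Δv₂ = 2.350 + 1.376 = 3.726 km/s.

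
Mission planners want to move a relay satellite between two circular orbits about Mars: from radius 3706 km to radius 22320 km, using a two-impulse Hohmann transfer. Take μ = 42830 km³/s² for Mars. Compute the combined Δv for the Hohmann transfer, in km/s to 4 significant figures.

The Hohmann ellipse has a_t = (r₁ + r₂)/2 = 13013 km.
Circular speed at r₁: v₁ = √(μ/r₁) = √(42830/3706) = 3.3995 km/s.
Transfer-orbit speed at r₁ (v² = μ(2/r − 1/a)): v_p = √[μ(2/r₁ − 1/a_t)] = 4.4523 km/s.
First burn Δv₁ = |v_p − v₁| = 1.053 km/s.
At r₂, v₂ = √(μ/r₂) = 1.38525 km/s.
Transfer-orbit speed at r₂: v_a = √[μ(2/r₂ − 1/a_t)] = 0.739249 km/s.
Second burn Δv₂ = |v₂ − v_a| = 0.6460 km/s.
Δv = Δv₁ + Δv₂ = 1.053 + 0.6460 = 1.699 km/s.

Δv = 1.699 km/s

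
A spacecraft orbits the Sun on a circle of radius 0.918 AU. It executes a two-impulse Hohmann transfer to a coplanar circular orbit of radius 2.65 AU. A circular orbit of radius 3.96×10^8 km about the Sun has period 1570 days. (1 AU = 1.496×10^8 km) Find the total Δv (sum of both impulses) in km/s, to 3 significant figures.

From Kepler's third law T² = 4π²r³/μ at r = 3.96×10^8 km, T = 1570 days = 1570 × 86400 s = 1.35648×10^8 s: μ = 4π²r³/T² = 1.33235×10^11 km³/s².
In km: r₁ = 0.918 × 1.496×10^8 = 1.373328×10^8 km; r₂ = 2.65 × 1.496×10^8 = 3.9644×10^8 km.
Transfer-ellipse semi-major axis a_t = (r₁ + r₂)/2 = (1.373328×10^8 + 3.9644×10^8)/2 = 2.668864×10^8 km.
At r₁ the circular-orbit speed is v₁ = √(μ/r₁) = 31.14742 km/s.
Transfer-orbit speed at r₁ (vis-viva equation): v_p = √[μ(2/r₁ − 1/a_t)] = 37.96187 km/s.
First burn Δv₁ = |v_p − v₁| = 6.814 km/s.
At r₂, v₂ = √(μ/r₂) = 18.3325 km/s.
Transfer-orbit speed at r₂: v_a = √[μ(2/r₂ − 1/a_t)] = 13.1506 km/s.
Second burn Δv₂ = |v₂ − v_a| = 5.182 km/s.
Δv = Δv₁ + Δv₂ = 6.814 + 5.182 = 12.00 km/s.

Δv = 12.0 km/s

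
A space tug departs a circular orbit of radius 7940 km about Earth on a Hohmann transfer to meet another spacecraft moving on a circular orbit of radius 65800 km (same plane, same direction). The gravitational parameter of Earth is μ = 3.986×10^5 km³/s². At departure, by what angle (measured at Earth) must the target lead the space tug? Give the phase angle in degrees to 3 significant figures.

φ = 105°

Transfer-ellipse semi-major axis a_t = (r₁ + r₂)/2 = (7940 + 65800)/2 = 36870 km.
Transfer time t = π√(a_t³/μ) = 35228 s.
Target angular speed ω₂ = √(μ/r₂³) = 3.7405×10^-5 rad/s.
Angle swept by the target during transfer: ω₂·t = 1.3177 rad = 75.499°.
Arrival is 180° from departure on the ellipse, so φ = 180° − 75.499° = 105°.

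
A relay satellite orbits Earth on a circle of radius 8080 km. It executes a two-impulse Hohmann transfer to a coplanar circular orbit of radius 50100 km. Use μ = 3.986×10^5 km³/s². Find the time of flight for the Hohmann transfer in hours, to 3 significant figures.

Semi-major axis of the transfer orbit: a_t = (8080 + 50100)/2 = 29090 km.
Transfer time t = π√(a_t³/μ) = π√((29090)³ / 3.986×10^5) = 24690 s.
Converting: 24690 s ÷ 3600 s/hour = 6.86 hours.

t = 6.86 hours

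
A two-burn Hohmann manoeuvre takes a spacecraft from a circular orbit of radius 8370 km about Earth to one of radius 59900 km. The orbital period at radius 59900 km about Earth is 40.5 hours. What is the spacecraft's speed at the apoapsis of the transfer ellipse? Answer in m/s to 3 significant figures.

From Kepler's third law T² = 4π²r³/μ at r = 59900 km, T = 40.5 hours = 40.5 × 3600 s = 1.458×10^5 s: μ = 4π²r³/T² = 3.99140×10^5 km³/s².
Transfer-ellipse semi-major axis a_t = (r₁ + r₂)/2 = (8370 + 59900)/2 = 34135 km.
At apoapsis, r = 59900 km.
From the vis-viva equation, v = √[μ(2/r − 1/a_t)] = 1.278 km/s.

v = 1280 m/s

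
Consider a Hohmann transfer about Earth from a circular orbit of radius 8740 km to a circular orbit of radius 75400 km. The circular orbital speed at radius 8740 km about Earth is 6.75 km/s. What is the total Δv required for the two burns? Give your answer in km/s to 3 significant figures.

From the circular-orbit relation v² = μ/r at r = 8740 km: μ = v²r = (6.75)² × 8740 = 3.98216×10^5 km³/s².
The Hohmann ellipse has a_t = (r₁ + r₂)/2 = 42070 km.
At r₁ the circular-orbit speed is v₁ = √(μ/r₁) = 6.7500 km/s.
On the transfer ellipse at r₁, v² = μ(2/r − 1/a) gives v_p = √[μ(2/r₁ − 1/a_t)] = 9.0366 km/s.
First burn Δv₁ = |v_p − v₁| = 2.2866 km/s.
Circular speed at r₂: v₂ = √(μ/r₂) = 2.29813 km/s.
Transfer-orbit speed at r₂: v_a = √[μ(2/r₂ − 1/a_t)] = 1.04747 km/s.
Second burn Δv₂ = |v₂ − v_a| = 1.2507 km/s.
Total Δv = Δv₁ + Δv₂ = 3.537 km/s.

Δv = 3.54 km/s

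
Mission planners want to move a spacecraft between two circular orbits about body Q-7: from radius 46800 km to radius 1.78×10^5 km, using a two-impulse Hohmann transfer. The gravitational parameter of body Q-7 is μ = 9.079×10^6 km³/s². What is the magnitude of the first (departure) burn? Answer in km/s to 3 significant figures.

Transfer-ellipse semi-major axis a_t = (r₁ + r₂)/2 = (46800 + 1.780×10^5)/2 = 1.124×10^5 km.
On the circular orbit at r = 46800 km, v_c = √(μ/r) = 13.9282 km/s.
Transfer-orbit speed at the same r (vis-viva, a = a_t): v_t = √[μ(2/r − 1/a_t)] = 17.5276 km/s.
Δv₁ = |v_t − v_c| = |17.5276 − 13.9282| = 3.599 km/s.

Δv₁ = 3.60 km/s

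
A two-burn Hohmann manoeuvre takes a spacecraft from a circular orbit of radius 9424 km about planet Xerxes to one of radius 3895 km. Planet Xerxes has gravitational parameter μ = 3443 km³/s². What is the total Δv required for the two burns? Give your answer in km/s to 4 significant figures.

Semi-major axis of the transfer orbit: a_t = (9424 + 3895)/2 = 6659.5 km.
Circular speed at r₁: v₁ = √(μ/r₁) = √(3443/9424) = 0.60444 km/s.
On the transfer ellipse at r₁, v² = μ(2/r − 1/a) gives v_a = √[μ(2/r₁ − 1/a_t)] = 0.46226 km/s.
First burn Δv₁ = |v_a − v₁| = 0.1422 km/s.
At r₂, v₂ = √(μ/r₂) = 0.94019 km/s.
Transfer-orbit speed at r₂: v_p = √[μ(2/r₂ − 1/a_t)] = 1.1184 km/s.
Second burn Δv₂ = |v₂ − v_p| = 0.1782 km/s.
Δv = Δv₁ + Δv₂ = 0.1422 + 0.1782 = 0.3204 km/s.

Δv = 0.3204 km/s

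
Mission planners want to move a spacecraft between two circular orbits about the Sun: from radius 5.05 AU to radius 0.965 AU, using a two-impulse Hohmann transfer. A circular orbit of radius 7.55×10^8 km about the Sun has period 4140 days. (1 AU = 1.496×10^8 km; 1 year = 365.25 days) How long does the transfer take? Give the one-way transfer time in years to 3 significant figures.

t = 2.61 years

From Kepler's third law T² = 4π²r³/μ at r = 7.55×10^8 km, T = 4140 days = 4140 × 86400 s = 3.57696×10^8 s: μ = 4π²r³/T² = 1.32792×10^11 km³/s².
In km: r₁ = 5.05 × 1.496×10^8 = 7.5548×10^8 km; r₂ = 0.965 × 1.496×10^8 = 1.44364×10^8 km.
Semi-major axis of the transfer orbit: a_t = (7.5548×10^8 + 1.44364×10^8)/2 = 4.49922×10^8 km.
Half the transfer-orbit period gives t = π√(a_t³/μ) = 8.228×10^7 s.
Converting: 8.228×10^7 s ÷ 3.15576×10^7 s/year (365.25 × 86400) = 2.61 years.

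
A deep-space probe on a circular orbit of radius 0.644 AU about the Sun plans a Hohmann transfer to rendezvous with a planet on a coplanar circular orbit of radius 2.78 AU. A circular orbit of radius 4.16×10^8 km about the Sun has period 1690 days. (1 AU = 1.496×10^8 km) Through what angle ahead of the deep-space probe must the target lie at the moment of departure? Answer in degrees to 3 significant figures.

φ = 93.0°

From Kepler's third law T² = 4π²r³/μ at r = 4.16×10^8 km, T = 1690 days = 1690 × 86400 s = 1.46016×10^8 s: μ = 4π²r³/T² = 1.33303×10^11 km³/s².
In km: r₁ = 0.644 × 1.496×10^8 = 9.63424×10^7 km; r₂ = 2.78 × 1.496×10^8 = 4.15888×10^8 km.
The Hohmann ellipse has a_t = (r₁ + r₂)/2 = 2.561152×10^8 km.
The half-period of the transfer ellipse is t = π√(a_t³/μ) = 3.5268×10^7 s.
Target angular speed ω₂ = √(μ/r₂³) = 4.3048×10^-8 rad/s.
Angle swept by the target during transfer: ω₂·t = 1.5182 rad = 86.99°.
The deep-space probe traverses 180° on the transfer ellipse, so the target must lead by 180° − 86.99° = 93.0°.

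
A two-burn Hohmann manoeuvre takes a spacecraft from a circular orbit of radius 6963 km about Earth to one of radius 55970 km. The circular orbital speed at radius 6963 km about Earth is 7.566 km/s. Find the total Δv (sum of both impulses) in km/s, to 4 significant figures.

Δv = 3.938 km/s

From the circular-orbit relation v² = μ/r at r = 6963 km: μ = v²r = (7.566)² × 6963 = 3.98592×10^5 km³/s².
Transfer-ellipse semi-major axis a_t = (r₁ + r₂)/2 = (6963 + 55970)/2 = 31466.5 km.
Circular speed at r₁: v₁ = √(μ/r₁) = √(3.98592×10^5/6963) = 7.5660 km/s.
On the transfer ellipse at r₁, v² = μ(2/r − 1/a) gives v_p = √[μ(2/r₁ − 1/a_t)] = 10.091 km/s.
First burn Δv₁ = |v_p − v₁| = 2.525 km/s.
Circular speed at r₂: v₂ = √(μ/r₂) = 2.6686 km/s.
Transfer-orbit speed at r₂: v_a = √[μ(2/r₂ − 1/a_t)] = 1.2553 km/s.
Second burn Δv₂ = |v₂ − v_a| = 1.413 km/s.
Total Δv = Δv₁ + Δv₂ = 3.938 km/s.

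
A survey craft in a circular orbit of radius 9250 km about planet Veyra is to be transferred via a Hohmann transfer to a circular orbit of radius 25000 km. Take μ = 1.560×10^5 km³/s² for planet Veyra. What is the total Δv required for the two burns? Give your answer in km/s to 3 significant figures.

Semi-major axis of the transfer orbit: a_t = (9250 + 25000)/2 = 17125 km.
At r₁ the circular-orbit speed is v₁ = √(μ/r₁) = 4.1067 km/s.
On the transfer ellipse at r₁, v² = μ(2/r − 1/a) gives v_p = √[μ(2/r₁ − 1/a_t)] = 4.9619 km/s.
First burn Δv₁ = |v_p − v₁| = 0.8552 km/s.
At r₂, v₂ = √(μ/r₂) = 2.4980 km/s.
Transfer-orbit speed at r₂: v_a = √[μ(2/r₂ − 1/a_t)] = 1.8359 km/s.
Second burn Δv₂ = |v₂ − v_a| = 0.6621 km/s.
Total Δv = Δv₁ + Δv₂ = 1.517 km/s.

Δv = 1.52 km/s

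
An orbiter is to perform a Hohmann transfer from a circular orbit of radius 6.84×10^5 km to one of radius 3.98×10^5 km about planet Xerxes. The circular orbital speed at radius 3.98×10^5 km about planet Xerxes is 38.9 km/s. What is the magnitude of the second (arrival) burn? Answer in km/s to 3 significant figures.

From the circular-orbit relation v² = μ/r at r = 3.98×10^5 km: μ = v²r = (38.9)² × 3.98×10^5 = 6.02258×10^8 km³/s².
Semi-major axis of the transfer orbit: a_t = (6.840×10^5 + 3.980×10^5)/2 = 5.410×10^5 km.
On the circular orbit at r = 3.980×10^5 km, v_c = √(μ/r) = 38.90 km/s.
Vis-viva on the transfer ellipse at r = 3.980×10^5 km gives v_t = √[μ(2/r − 1/a_t)] = 43.74 km/s.
Δv₂ = |v_t − v_c| = |43.74 − 38.90| = 4.840 km/s.

Δv₂ = 4.84 km/s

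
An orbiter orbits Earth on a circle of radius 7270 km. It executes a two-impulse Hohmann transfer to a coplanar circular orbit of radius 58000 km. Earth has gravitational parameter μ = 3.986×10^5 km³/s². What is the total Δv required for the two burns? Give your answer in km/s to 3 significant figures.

The Hohmann ellipse has a_t = (r₁ + r₂)/2 = 32635 km.
At r₁ the circular-orbit speed is v₁ = √(μ/r₁) = 7.4046 km/s.
On the transfer ellipse at r₁, vis-viva gives v_p = √[μ(2/r₁ − 1/a_t)] = 9.8713 km/s.
First burn Δv₁ = |v_p − v₁| = 2.467 km/s.
Circular speed at r₂: v₂ = √(μ/r₂) = 2.6215 km/s.
Transfer-orbit speed at r₂: v_a = √[μ(2/r₂ − 1/a_t)] = 1.2373 km/s.
Second burn Δv₂ = |v₂ − v_a| = 1.384 km/s.
Total Δv = Δv₁ + Δv₂ = 3.851 km/s.

Δv = 3.85 km/s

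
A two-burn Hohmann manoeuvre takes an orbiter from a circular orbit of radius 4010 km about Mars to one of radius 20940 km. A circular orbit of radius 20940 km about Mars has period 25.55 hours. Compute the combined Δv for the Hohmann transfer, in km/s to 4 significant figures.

Δv = 1.586 km/s

From Kepler's third law T² = 4π²r³/μ at r = 20940 km, T = 25.55 hours = 25.55 × 3600 s = 91980 s: μ = 4π²r³/T² = 42845.3 km³/s².
Semi-major axis of the transfer orbit: a_t = (4010 + 20940)/2 = 12475 km.
At r₁ the circular-orbit speed is v₁ = √(μ/r₁) = 3.2687 km/s.
On the transfer ellipse at r₁, vis-viva equation gives v_p = √[μ(2/r₁ − 1/a_t)] = 4.2349 km/s.
First burn Δv₁ = |v_p − v₁| = 0.9662 km/s.
At r₂, v₂ = √(μ/r₂) = 1.4304 km/s.
Transfer-orbit speed at r₂: v_a = √[μ(2/r₂ − 1/a_t)] = 0.81099 km/s.
Second burn Δv₂ = |v₂ − v_a| = 0.6194 km/s.
Δv = Δv₁ + Δv₂ = 0.9662 + 0.6194 = 1.586 km/s.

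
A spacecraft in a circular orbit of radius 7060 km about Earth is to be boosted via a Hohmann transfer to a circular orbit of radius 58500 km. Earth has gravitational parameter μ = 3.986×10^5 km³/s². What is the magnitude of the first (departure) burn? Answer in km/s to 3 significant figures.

Δv₁ = 2.52 km/s

The Hohmann ellipse has a_t = (r₁ + r₂)/2 = 32780 km.
On the circular orbit at r = 7060 km, v_c = √(μ/r) = 7.5139 km/s.
Transfer-orbit speed at the same r (vis-viva, a = a_t): v_t = √[μ(2/r − 1/a_t)] = 10.038 km/s.
Δv₁ = |v_t − v_c| = |10.038 − 7.5139| = 2.524 km/s.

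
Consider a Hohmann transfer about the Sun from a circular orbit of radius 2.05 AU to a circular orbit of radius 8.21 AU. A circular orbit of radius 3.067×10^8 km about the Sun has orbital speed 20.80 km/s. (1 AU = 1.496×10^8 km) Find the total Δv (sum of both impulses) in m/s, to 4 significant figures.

From the circular-orbit relation v² = μ/r at r = 3.067×10^8 km: μ = v²r = (20.80)² × 3.067×10^8 = 1.32691×10^11 km³/s².
In km: r₁ = 2.05 × 1.496×10^8 = 3.0668×10^8 km; r₂ = 8.21 × 1.496×10^8 = 1.228216×10^9 km.
The Hohmann ellipse has a_t = (r₁ + r₂)/2 = 7.67448×10^8 km.
At r₁ the circular-orbit speed is v₁ = √(μ/r₁) = 20.80068 km/s.
On the transfer ellipse at r₁, vis-viva equation gives v_p = √[μ(2/r₁ − 1/a_t)] = 26.31421 km/s.
First burn Δv₁ = |v_p − v₁| = 5.514 km/s.
At r₂, v₂ = √(μ/r₂) = 10.3940 km/s.
Transfer-orbit speed at r₂: v_a = √[μ(2/r₂ − 1/a_t)] = 6.57054 km/s.
Second burn Δv₂ = |v₂ − v_a| = 3.823 km/s.
Δv = Δv₁ + Δv₂ = 5.514 + 3.823 = 9.337 km/s.

Δv = 9337 m/s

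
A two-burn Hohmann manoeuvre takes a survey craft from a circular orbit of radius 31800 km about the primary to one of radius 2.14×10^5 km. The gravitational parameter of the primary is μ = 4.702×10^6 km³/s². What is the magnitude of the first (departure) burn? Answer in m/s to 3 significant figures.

Δv₁ = 3890 m/s

Semi-major axis of the transfer orbit: a_t = (31800 + 2.140×10^5)/2 = 1.229×10^5 km.
On the circular orbit at r = 31800 km, v_c = √(μ/r) = 12.160 km/s.
Vis-viva on the transfer ellipse at r = 31800 km gives v_t = √[μ(2/r − 1/a_t)] = 16.046 km/s.
Δv₁ = |v_t − v_c| = |16.046 − 12.160| = 3.886 km/s.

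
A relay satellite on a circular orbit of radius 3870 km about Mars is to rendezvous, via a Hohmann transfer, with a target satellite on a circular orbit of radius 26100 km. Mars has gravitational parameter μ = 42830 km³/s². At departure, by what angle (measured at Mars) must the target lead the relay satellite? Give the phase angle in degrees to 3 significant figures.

φ = 102°

Semi-major axis of the transfer orbit: a_t = (3870 + 26100)/2 = 14985 km.
Transfer time t = π√(a_t³/μ) = 27846 s.
The target's mean motion on its circular orbit is ω₂ = √(μ/r₂³) = 4.9081×10^-5 rad/s.
Angle swept by the target during transfer: ω₂·t = 1.3667 rad = 78.31°.
Arrival is 180° from departure on the ellipse, so φ = 180° − 78.31° = 102°.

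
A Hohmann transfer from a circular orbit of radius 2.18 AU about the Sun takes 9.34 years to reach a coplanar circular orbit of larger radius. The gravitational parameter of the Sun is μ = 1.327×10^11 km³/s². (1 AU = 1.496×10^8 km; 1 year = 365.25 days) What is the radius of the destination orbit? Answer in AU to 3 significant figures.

r₂ = 11.9 AU

In km: r₁ = 2.18 × 1.496×10^8 = 3.26128×10^8 km.
Transfer time t = 9.34 years × 365.25 × 86400 s = 2.94747984×10^8 s, and t = π√(a_t³/μ).
So a_t = (μ t²/π²)^(1/3) = (1.327×10^11 × (2.94747984×10^8)² / π²)^(1/3) = 1.0532×10^9 km.
Since a_t = (r₁ + r₂)/2, r₂ = 2a_t − r₁ = 2×1.0532×10^9 − 3.26128×10^8 = 1.780272×10^9 km.
In AU: r₂ = 1.780272×10^9 / 1.496×10^8 = 11.9 AU.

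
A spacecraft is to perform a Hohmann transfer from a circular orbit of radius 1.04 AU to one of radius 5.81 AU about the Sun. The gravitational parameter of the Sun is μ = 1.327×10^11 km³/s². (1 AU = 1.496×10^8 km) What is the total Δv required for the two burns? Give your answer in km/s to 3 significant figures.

In km: r₁ = 1.04 × 1.496×10^8 = 1.55584×10^8 km; r₂ = 5.81 × 1.496×10^8 = 8.69176×10^8 km.
Transfer-ellipse semi-major axis a_t = (r₁ + r₂)/2 = (1.55584×10^8 + 8.69176×10^8)/2 = 5.1238×10^8 km.
At r₁ the circular-orbit speed is v₁ = √(μ/r₁) = 29.2047 km/s.
On the transfer ellipse at r₁, vis-viva gives v_p = √[μ(2/r₁ − 1/a_t)] = 38.0374 km/s.
First burn Δv₁ = |v_p − v₁| = 8.833 km/s.
At r₂, v₂ = √(μ/r₂) = 12.356 km/s.
Transfer-orbit speed at r₂: v_a = √[μ(2/r₂ − 1/a_t)] = 6.8088 km/s.
Second burn Δv₂ = |v₂ − v_a| = 5.547 km/s.
Δv = Δv₁ + Δv₂ = 8.833 + 5.547 = 14.38 km/s.

Δv = 14.4 km/s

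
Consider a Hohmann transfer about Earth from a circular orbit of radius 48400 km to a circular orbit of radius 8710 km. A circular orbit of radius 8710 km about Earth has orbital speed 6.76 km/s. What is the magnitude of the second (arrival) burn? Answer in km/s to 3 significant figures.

From the circular-orbit relation v² = μ/r at r = 8710 km: μ = v²r = (6.76)² × 8710 = 3.98026×10^5 km³/s².
Semi-major axis of the transfer orbit: a_t = (48400 + 8710)/2 = 28555 km.
Circular speed at r = 8710 km: v_c = √(μ/r) = 6.760 km/s.
Transfer-orbit speed at the same r (vis-viva, a = a_t): v_t = √[μ(2/r − 1/a_t)] = 8.801 km/s.
Δv₂ = |v_t − v_c| = |8.801 − 6.760| = 2.041 km/s.

Δv₂ = 2.04 km/s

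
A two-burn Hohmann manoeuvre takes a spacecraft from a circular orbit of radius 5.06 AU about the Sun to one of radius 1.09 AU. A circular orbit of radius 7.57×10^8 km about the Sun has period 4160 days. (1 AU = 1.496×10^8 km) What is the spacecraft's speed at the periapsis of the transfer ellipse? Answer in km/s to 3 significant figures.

v = 36.6 km/s

From Kepler's third law T² = 4π²r³/μ at r = 7.57×10^8 km, T = 4160 days = 4160 × 86400 s = 3.59424×10^8 s: μ = 4π²r³/T² = 1.32566×10^11 km³/s².
In km: r₁ = 5.06 × 1.496×10^8 = 7.56976×10^8 km; r₂ = 1.09 × 1.496×10^8 = 1.63064×10^8 km.
The Hohmann ellipse has a_t = (r₁ + r₂)/2 = 4.6002×10^8 km.
At periapsis, r = 1.63064×10^8 km.
Vis-viva: v = √[μ(2/r − 1/a_t)] = √[1.32566×10^11 × (2/1.63064×10^8 − 1/4.6002×10^8)] = 36.58 km/s.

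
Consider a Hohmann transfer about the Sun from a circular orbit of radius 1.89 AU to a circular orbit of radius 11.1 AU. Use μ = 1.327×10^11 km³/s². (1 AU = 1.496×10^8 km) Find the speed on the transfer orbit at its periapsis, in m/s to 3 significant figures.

v = 28300 m/s

In km: r₁ = 1.89 × 1.496×10^8 = 2.82744×10^8 km; r₂ = 11.1 × 1.496×10^8 = 1.66056×10^9 km.
The Hohmann ellipse has a_t = (r₁ + r₂)/2 = 9.71652×10^8 km.
The periapsis of the transfer ellipse is at r = 2.82744×10^8 km.
Vis-viva: v = √[μ(2/r − 1/a_t)] = √[1.327×10^11 × (2/2.82744×10^8 − 1/9.71652×10^8)] = 28.32 km/s.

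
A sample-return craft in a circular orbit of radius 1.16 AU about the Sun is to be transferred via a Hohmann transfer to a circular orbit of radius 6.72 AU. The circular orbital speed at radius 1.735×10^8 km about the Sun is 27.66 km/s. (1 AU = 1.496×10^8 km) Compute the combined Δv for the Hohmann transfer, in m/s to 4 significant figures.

From the circular-orbit relation v² = μ/r at r = 1.735×10^8 km: μ = v²r = (27.66)² × 1.735×10^8 = 1.32741×10^11 km³/s².
In km: r₁ = 1.16 × 1.496×10^8 = 1.73536×10^8 km; r₂ = 6.72 × 1.496×10^8 = 1.005312×10^9 km.
The Hohmann ellipse has a_t = (r₁ + r₂)/2 = 5.89424×10^8 km.
Circular speed at r₁: v₁ = √(μ/r₁) = √(1.32741×10^11/1.73536×10^8) = 27.657 km/s.
Transfer-orbit speed at r₁ (vis-viva): v_p = √[μ(2/r₁ − 1/a_t)] = 36.120 km/s.
First burn Δv₁ = |v_p − v₁| = 8.463 km/s.
Circular speed at r₂: v₂ = √(μ/r₂) = 11.491 km/s.
Transfer-orbit speed at r₂: v_a = √[μ(2/r₂ − 1/a_t)] = 6.2349 km/s.
Second burn Δv₂ = |v₂ − v_a| = 5.256 km/s.
Total Δv = Δv₁ + Δv₂ = 13.72 km/s.

Δv = 13720 m/s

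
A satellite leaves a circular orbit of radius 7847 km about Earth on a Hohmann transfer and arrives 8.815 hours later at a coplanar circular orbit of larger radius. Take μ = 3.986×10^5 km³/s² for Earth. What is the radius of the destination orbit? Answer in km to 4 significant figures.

Transfer time t = 8.815 hours = 31734 s, and t = π√(a_t³/μ).
So a_t = (μ t²/π²)^(1/3) = (3.986×10^5 × (31734)² / π²)^(1/3) = 34390 km.
Since a_t = (r₁ + r₂)/2, r₂ = 2a_t − r₁ = 2×34390 − 7847 = 60933 km.

r₂ = 60930 km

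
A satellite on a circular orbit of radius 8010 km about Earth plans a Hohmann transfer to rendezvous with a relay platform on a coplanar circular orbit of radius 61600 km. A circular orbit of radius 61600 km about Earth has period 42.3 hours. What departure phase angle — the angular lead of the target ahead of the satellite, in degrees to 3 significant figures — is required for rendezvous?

From Kepler's third law T² = 4π²r³/μ at r = 61600 km, T = 42.3 hours = 42.3 × 3600 s = 1.5228×10^5 s: μ = 4π²r³/T² = 3.97939×10^5 km³/s².
Transfer-ellipse semi-major axis a_t = (r₁ + r₂)/2 = (8010 + 61600)/2 = 34805 km.
Transfer time t = π√(a_t³/μ) = 32340 s.
Target angular speed ω₂ = √(μ/r₂³) = 4.126×10^-5 rad/s.
Angle swept by the target during transfer: ω₂·t = 1.3343 rad = 76.45°.
The satellite traverses 180° on the transfer ellipse, so the target must lead by 180° − 76.45° = 104°.

φ = 104°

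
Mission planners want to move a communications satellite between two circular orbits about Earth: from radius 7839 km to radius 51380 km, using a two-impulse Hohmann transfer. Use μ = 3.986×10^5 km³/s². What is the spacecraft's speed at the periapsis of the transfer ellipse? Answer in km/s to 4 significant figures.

Semi-major axis of the transfer orbit: a_t = (7839 + 51380)/2 = 29609.5 km.
The periapsis of the transfer ellipse is at r = 7839 km.
Vis-viva: v = √[μ(2/r − 1/a_t)] = √[3.986×10^5 × (2/7839 − 1/29609.5)] = 9.393 km/s.

v = 9.393 km/s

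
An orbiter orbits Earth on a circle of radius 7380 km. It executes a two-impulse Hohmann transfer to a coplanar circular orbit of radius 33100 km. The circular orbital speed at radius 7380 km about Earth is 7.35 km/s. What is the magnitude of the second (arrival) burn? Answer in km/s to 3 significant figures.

From the circular-orbit relation v² = μ/r at r = 7380 km: μ = v²r = (7.35)² × 7380 = 3.98686×10^5 km³/s².
Transfer-ellipse semi-major axis a_t = (r₁ + r₂)/2 = (7380 + 33100)/2 = 20240 km.
On the circular orbit at r = 33100 km, v_c = √(μ/r) = 3.471 km/s.
Transfer-orbit speed at the same r (vis-viva, a = a_t): v_t = √[μ(2/r − 1/a_t)] = 2.096 km/s.
Δv₂ = |v_t − v_c| = |2.096 − 3.471| = 1.375 km/s.

Δv₂ = 1.37 km/s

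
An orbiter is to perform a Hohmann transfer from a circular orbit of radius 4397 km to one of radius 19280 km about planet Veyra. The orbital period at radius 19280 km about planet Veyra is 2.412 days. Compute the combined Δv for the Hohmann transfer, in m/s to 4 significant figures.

From Kepler's third law T² = 4π²r³/μ at r = 19280 km, T = 2.412 days = 2.412 × 86400 s = 2.083968×10^5 s: μ = 4π²r³/T² = 6514.76 km³/s².
Semi-major axis of the transfer orbit: a_t = (4397 + 19280)/2 = 11838.5 km.
At r₁ the circular-orbit speed is v₁ = √(μ/r₁) = 1.217226 km/s.
Transfer-orbit speed at r₁ (v² = μ(2/r − 1/a)): v_p = √[μ(2/r₁ − 1/a_t)] = 1.553375 km/s.
First burn Δv₁ = |v_p − v₁| = 0.33615 km/s.
At r₂, v₂ = √(μ/r₂) = 0.58129 km/s.
Transfer-orbit speed at r₂: v_a = √[μ(2/r₂ − 1/a_t)] = 0.35426 km/s.
Second burn Δv₂ = |v₂ − v_a| = 0.22703 km/s.
Total Δv = Δv₁ + Δv₂ = 0.5632 km/s.

Δv = 563.2 m/s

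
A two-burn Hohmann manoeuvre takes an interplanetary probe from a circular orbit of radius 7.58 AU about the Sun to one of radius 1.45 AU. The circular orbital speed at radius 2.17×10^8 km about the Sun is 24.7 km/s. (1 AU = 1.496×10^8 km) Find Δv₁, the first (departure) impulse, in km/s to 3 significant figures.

Δv₁ = 4.68 km/s

From the circular-orbit relation v² = μ/r at r = 2.17×10^8 km: μ = v²r = (24.7)² × 2.17×10^8 = 1.32390×10^11 km³/s².
In km: r₁ = 7.58 × 1.496×10^8 = 1.133968×10^9 km; r₂ = 1.45 × 1.496×10^8 = 2.1692×10^8 km.
Semi-major axis of the transfer orbit: a_t = (1.133968×10^9 + 2.1692×10^8)/2 = 6.75444×10^8 km.
On the circular orbit at r = 1.133968×10^9 km, v_c = √(μ/r) = 10.805 km/s.
Vis-viva on the transfer ellipse at r = 1.133968×10^9 km gives v_t = √[μ(2/r − 1/a_t)] = 6.1232 km/s.
Δv₁ = |v_t − v_c| = |6.1232 − 10.805| = 4.682 km/s.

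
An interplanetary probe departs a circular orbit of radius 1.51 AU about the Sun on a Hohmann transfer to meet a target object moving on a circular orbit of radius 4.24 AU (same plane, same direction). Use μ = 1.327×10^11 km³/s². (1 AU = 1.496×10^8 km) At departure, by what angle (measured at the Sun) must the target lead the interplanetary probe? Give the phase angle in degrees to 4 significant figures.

φ = 79.50°

In km: r₁ = 1.51 × 1.496×10^8 = 2.25896×10^8 km; r₂ = 4.24 × 1.496×10^8 = 6.34304×10^8 km.
Transfer-ellipse semi-major axis a_t = (r₁ + r₂)/2 = (2.25896×10^8 + 6.34304×10^8)/2 = 4.301×10^8 km.
The half-period of the transfer ellipse is t = π√(a_t³/μ) = 7.693×10^7 s.
Target angular speed ω₂ = √(μ/r₂³) = 2.280×10^-8 rad/s.
Angle swept by the target during transfer: ω₂·t = 1.754 rad = 100.5°.
The interplanetary probe traverses 180° on the transfer ellipse, so the target must lead by 180° − 100.5° = 79.50°.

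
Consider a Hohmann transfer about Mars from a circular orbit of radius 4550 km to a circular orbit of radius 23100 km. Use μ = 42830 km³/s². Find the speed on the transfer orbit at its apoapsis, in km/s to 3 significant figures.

v = 0.781 km/s

Semi-major axis of the transfer orbit: a_t = (4550 + 23100)/2 = 13825 km.
At apoapsis, r = 23100 km.
From the vis-viva equation, v = √[μ(2/r − 1/a_t)] = 0.7812 km/s.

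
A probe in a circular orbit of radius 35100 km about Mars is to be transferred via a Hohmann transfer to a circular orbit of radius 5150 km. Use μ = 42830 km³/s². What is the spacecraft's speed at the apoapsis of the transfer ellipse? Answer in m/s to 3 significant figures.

Transfer-ellipse semi-major axis a_t = (r₁ + r₂)/2 = (35100 + 5150)/2 = 20125 km.
The apoapsis of the transfer ellipse is at r = 35100 km.
Vis-viva: v = √[μ(2/r − 1/a_t)] = √[42830 × (2/35100 − 1/20125)] = 0.5588 km/s.

v = 559 m/s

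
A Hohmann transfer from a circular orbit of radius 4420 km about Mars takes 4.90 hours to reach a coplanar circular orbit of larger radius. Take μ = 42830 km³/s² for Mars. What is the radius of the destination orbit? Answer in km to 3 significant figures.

Transfer time t = 4.90 hours = 17640 s, and t = π√(a_t³/μ).
So a_t = (μ t²/π²)^(1/3) = (42830 × (17640)² / π²)^(1/3) = 11053 km.
Since a_t = (r₁ + r₂)/2, r₂ = 2a_t − r₁ = 2×11053 − 4420 = 17686 km.

r₂ = 17700 km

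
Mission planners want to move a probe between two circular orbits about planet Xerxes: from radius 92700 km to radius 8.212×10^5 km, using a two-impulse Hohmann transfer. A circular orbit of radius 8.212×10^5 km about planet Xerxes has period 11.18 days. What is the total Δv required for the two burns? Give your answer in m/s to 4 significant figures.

From Kepler's third law T² = 4π²r³/μ at r = 8.212×10^5 km, T = 11.18 days = 11.18 × 86400 s = 9.65952×10^5 s: μ = 4π²r³/T² = 2.34313×10^7 km³/s².
The Hohmann ellipse has a_t = (r₁ + r₂)/2 = 4.5695×10^5 km.
At r₁ the circular-orbit speed is v₁ = √(μ/r₁) = 15.8986 km/s.
Transfer-orbit speed at r₁ (v² = μ(2/r − 1/a)): v_p = √[μ(2/r₁ − 1/a_t)] = 21.3132 km/s.
First burn Δv₁ = |v_p − v₁| = 5.4146 km/s.
Circular speed at r₂: v₂ = √(μ/r₂) = 5.3416 km/s.
Transfer-orbit speed at r₂: v_a = √[μ(2/r₂ − 1/a_t)] = 2.4059 km/s.
Second burn Δv₂ = |v₂ − v_a| = 2.9357 km/s.
Total Δv = Δv₁ + Δv₂ = 8.350 km/s.

Δv = 8350 m/s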